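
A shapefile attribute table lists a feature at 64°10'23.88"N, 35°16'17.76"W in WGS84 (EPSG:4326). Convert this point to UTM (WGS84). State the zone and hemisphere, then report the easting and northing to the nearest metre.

Longitude -35.2716° lies in the 6° band [-36°, -30°), giving zone 25; latitude is north of the equator, so 25N.
Zone 25 central meridian λ₀ = 6×25 − 183 = -33°; Δλ = -2.2716°.
Transverse Mercator on WGS84 with k₀ = 0.9996 gives E = 389597.723 m, N = 7118295.999 m.

Zone 25N: E 389598 m, N 7118296 m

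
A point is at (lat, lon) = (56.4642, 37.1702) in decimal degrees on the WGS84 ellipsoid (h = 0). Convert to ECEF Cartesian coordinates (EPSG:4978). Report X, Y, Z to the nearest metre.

WGS84: a = 6378137 m, e² = 0.006694380; N(φ) = a/√(1−e²sin²φ) = 6393021.908 m.
X = (N+h)·cosφ·cosλ = 2814354.775 m; Y = (N+h)·cosφ·sinλ = 2133905.344 m; Z = (N(1−e²)+h)·sinφ = 5293171.245 m.

X 2814355 m, Y 2133905 m, Z 5293171 m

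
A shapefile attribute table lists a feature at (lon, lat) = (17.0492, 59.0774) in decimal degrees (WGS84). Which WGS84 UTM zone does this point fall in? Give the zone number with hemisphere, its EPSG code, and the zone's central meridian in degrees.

UTM zone = ⌊(λ + 180)/6⌋ + 1; 17.0492° ∈ [12°, 18°) → zone 33.
Hemisphere: N (φ ≥ 0).
Central meridian λ₀ = 6×33 − 183 = 15°.
EPSG code: 32633.

Zone 33N (EPSG:32633), central meridian 15°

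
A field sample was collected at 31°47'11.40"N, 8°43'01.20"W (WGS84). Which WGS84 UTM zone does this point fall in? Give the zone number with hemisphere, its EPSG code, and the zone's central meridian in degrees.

UTM zone = ⌊(λ + 180)/6⌋ + 1; -8.7170° ∈ [-12°, -6°) → zone 29.
Hemisphere: N (φ ≥ 0).
Central meridian λ₀ = 6×29 − 183 = -9°.
EPSG code: 32629.

Zone 29N (EPSG:32629), central meridian -9°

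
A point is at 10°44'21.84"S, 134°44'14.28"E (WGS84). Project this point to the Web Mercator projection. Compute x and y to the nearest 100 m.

x 14998900 m, y -1202600 m

Web Mercator is spherical with R = a = 6378137 m.
x = R·λ = 6378137 × 2.351609510 = 14998887.627 m.
y = R·ln tan(π/4 + φ/2) = 6378137 × -0.188545171 = -1202566.928 m.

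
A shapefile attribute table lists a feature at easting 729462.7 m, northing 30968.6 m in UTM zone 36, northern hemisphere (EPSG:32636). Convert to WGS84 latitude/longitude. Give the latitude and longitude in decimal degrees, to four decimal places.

lat 0.2800°, lon 35.0617°

Zone 36N: λ₀ = 33°, k₀ = 0.9996, false easting 500000 m.
Meridian distance M = (N − FN)/k₀ = 30981.0 m.
Inverse transverse Mercator on WGS84 gives φ = 0.28000002°, λ = 35.06169977°.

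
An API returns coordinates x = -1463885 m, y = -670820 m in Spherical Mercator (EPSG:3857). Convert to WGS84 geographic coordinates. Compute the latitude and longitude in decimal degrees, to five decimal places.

lat -6.01500°, lon -13.15030°

R = 6378137 m. λ = x/R = -13.15030270°.
φ = 2·arctan(exp(y/R)) − 90° = 2·arctan(0.90017) − 90° = -6.01499937°.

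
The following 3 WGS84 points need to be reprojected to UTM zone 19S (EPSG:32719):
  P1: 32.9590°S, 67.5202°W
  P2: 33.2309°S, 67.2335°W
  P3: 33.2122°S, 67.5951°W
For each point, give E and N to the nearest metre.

P1: E 638307 m, N 6352286 m; P2: E 664598 m, N 6321724 m; P3: E 630930 m, N 6324309 m

UTM zone 19S: λ₀ = -69°, k₀ = 0.9996.
P1 (-32.9590°, -67.5202°) → (638306.976, 6352286.491) m.
P2 (-33.2309°, -67.2335°) → (664598.395, 6321724.194) m.
P3 (-33.2122°, -67.5951°) → (630930.133, 6324308.795) m.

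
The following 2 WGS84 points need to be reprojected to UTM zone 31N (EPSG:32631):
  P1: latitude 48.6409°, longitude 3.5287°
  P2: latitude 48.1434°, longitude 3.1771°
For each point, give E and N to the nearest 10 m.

P1: E 538950 m, N 5387670 m; P2: E 513170 m, N 5332250 m

UTM zone 31N: λ₀ = 3°, k₀ = 0.9996.
P1 (48.6409°, 3.5287°) → (538947.620, 5387672.466) m.
P2 (48.1434°, 3.1771°) → (513174.209, 5332253.904) m.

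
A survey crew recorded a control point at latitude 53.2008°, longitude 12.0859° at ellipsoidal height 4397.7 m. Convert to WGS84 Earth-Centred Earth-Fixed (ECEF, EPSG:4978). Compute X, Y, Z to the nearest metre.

X 3746519 m, Y 802220 m, Z 5087482 m

WGS84: a = 6378137 m, e² = 0.006694380; N(φ) = a/√(1−e²sin²φ) = 6391869.760 m.
X = (N+h)·cosφ·cosλ = 3746518.895 m; Y = (N+h)·cosφ·sinλ = 802219.747 m; Z = (N(1−e²)+h)·sinφ = 5087482.173 m.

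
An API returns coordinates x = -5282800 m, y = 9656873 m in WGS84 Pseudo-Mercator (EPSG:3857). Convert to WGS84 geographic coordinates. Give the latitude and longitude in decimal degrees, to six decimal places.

lat 65.183500°, lon -47.456200°

R = 6378137 m. λ = x/R = -47.45619983°.
φ = 2·arctan(exp(y/R)) − 90° = 2·arctan(4.54514) − 90° = 65.18349984°.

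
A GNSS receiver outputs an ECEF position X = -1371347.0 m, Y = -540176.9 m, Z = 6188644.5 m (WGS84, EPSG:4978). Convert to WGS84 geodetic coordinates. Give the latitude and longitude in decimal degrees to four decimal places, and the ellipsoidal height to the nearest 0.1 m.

lat 76.6903°, lon -158.5004°, h 3842.8 m

λ = atan2(Y, X) = -158.50039963°; p = √(X²+Y²) = 1473900.8 m.
Bowring's method on WGS84 (a = 6378137 m, b = 6356752.314 m) gives φ = 76.69029974°, h = 3842.814 m.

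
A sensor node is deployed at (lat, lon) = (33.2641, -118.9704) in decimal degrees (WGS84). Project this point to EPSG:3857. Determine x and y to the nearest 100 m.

Web Mercator is spherical with R = a = 6378137 m.
x = R·λ = 6378137 × -2.076425192 = -13243724.347 m.
y = R·ln tan(π/4 + φ/2) = 6378137 × 0.616231906 = 3930411.517 m.

x -13243700 m, y 3930400 m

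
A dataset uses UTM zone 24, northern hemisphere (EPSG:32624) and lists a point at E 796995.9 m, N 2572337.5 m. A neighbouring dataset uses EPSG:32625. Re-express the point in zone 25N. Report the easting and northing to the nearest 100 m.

UTM 24N → geographic: φ = 23.23350024°, λ = -36.09780020°.
UTM 25N (λ₀ = -33°) forward: E = 182974.277 m, N = 2572751.598 m.

E 183000 m, N 2572800 m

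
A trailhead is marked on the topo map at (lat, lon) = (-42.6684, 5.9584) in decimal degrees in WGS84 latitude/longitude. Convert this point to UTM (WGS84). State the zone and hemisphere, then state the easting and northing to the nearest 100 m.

Zone 31S: E 742400 m, N 5271800 m

Longitude 5.9584° lies in the 6° band [0°, 6°), giving zone 31; latitude is south of the equator, so 31S.
Zone 31 central meridian λ₀ = 6×31 − 183 = 3°; Δλ = +2.9584°.
Transverse Mercator on WGS84 with k₀ = 0.9996 gives E = 742435.880 m, N = 5271763.747 m.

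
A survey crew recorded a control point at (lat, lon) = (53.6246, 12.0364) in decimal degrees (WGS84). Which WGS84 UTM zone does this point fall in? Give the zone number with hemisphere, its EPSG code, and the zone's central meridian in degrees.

UTM zone = ⌊(λ + 180)/6⌋ + 1; 12.0364° ∈ [12°, 18°) → zone 33.
Hemisphere: N (φ ≥ 0).
Central meridian λ₀ = 6×33 − 183 = 15°.
EPSG code: 32633.

Zone 33N (EPSG:32633), central meridian 15°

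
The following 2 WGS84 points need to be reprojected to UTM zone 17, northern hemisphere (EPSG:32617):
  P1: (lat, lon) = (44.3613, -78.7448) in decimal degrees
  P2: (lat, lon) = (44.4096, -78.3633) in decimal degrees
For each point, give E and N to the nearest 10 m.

P1: E 679710 m, N 4914480 m; P2: E 709940 m, N 4920750 m

UTM zone 17N: λ₀ = -81°, k₀ = 0.9996.
P1 (44.3613°, -78.7448°) → (679708.939, 4914476.374) m.
P2 (44.4096°, -78.3633°) → (709936.976, 4920749.402) m.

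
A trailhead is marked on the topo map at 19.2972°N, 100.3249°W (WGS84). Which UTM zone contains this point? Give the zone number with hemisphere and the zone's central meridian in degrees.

Zone 14N, central meridian -99°

UTM zone = ⌊(λ + 180)/6⌋ + 1; -100.3249° ∈ [-102°, -96°) → zone 14.
Hemisphere: N (φ ≥ 0).
Central meridian λ₀ = 6×14 − 183 = -99°.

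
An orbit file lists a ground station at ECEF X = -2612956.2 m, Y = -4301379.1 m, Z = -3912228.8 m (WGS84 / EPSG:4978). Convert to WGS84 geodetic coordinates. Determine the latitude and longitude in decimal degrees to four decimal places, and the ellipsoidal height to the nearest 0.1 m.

lat -38.0459°, lon -121.2774°, h 4496.9 m

λ = atan2(Y, X) = -121.27740023°; p = √(X²+Y²) = 5032832.4 m.
Bowring's method on WGS84 (a = 6378137 m, b = 6356752.314 m) gives φ = -38.04589984°, h = 4496.855 m.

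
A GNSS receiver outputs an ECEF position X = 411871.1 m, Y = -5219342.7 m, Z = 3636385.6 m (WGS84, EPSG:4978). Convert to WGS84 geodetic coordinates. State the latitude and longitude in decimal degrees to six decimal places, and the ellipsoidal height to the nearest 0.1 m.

λ = atan2(Y, X) = -85.48800005°; p = √(X²+Y²) = 5235568.4 m.
Bowring's method on WGS84 (a = 6378137 m, b = 6356752.314 m) gives φ = 34.96249990°, h = 3363.402 m.

lat 34.962500°, lon -85.488000°, h 3363.4 m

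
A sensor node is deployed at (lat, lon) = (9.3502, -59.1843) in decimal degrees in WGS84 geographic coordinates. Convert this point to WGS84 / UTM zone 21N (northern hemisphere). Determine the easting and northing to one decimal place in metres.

E 260094.8 m, N 1034312.9 m

Zone 21 central meridian λ₀ = 6×21 − 183 = -57°; Δλ = -2.1843°.
Transverse Mercator on WGS84 with k₀ = 0.9996 gives E = 260094.813 m, N = 1034312.919 m.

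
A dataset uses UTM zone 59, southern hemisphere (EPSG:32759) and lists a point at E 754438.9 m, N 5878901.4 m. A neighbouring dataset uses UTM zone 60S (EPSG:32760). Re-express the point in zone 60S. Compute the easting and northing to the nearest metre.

E 221930 m, N 5878153 m

UTM 59S → geographic: φ = -37.20169956°, λ = 173.86689974°.
UTM 60S (λ₀ = 177°) forward: E = 221929.549 m, N = 5878152.581 m.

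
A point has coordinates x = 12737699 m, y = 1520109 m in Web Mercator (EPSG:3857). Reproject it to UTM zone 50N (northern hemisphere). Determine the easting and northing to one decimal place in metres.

Web Mercator inverse (R = 6378137 m) → φ = 13.52790264°, λ = 114.42469696°.
UTM 50N forward: E = 221248.519 m, N = 1496981.816 m.

E 221248.5 m, N 1496981.8 m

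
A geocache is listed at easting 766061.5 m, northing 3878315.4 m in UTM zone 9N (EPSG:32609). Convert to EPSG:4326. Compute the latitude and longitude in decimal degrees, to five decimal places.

Zone 9N: λ₀ = -129°, k₀ = 0.9996, false easting 500000 m.
Meridian distance M = (N − FN)/k₀ = 3879867.3 m.
Inverse transverse Mercator on WGS84 gives φ = 35.01249977°, λ = -126.08430031°.

lat 35.01250°, lon -126.08430°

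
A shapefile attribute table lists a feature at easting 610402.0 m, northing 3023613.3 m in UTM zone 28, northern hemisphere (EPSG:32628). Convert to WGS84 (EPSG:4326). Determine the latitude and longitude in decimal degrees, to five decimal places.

Zone 28N: λ₀ = -15°, k₀ = 0.9996, false easting 500000 m.
Meridian distance M = (N − FN)/k₀ = 3024823.2 m.
Inverse transverse Mercator on WGS84 gives φ = 27.33120041°, λ = -13.88399987°.

lat 27.33120°, lon -13.88400°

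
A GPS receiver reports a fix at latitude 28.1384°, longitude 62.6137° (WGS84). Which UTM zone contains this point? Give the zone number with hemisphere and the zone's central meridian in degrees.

Zone 41N, central meridian 63°

UTM zone = ⌊(λ + 180)/6⌋ + 1; 62.6137° ∈ [60°, 66°) → zone 41.
Hemisphere: N (φ ≥ 0).
Central meridian λ₀ = 6×41 − 183 = 63°.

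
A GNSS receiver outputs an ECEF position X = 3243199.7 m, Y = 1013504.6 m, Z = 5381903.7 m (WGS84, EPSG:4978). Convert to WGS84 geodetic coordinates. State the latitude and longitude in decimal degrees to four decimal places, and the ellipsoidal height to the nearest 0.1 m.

λ = atan2(Y, X) = 17.35410018°; p = √(X²+Y²) = 3397872.3 m.
Bowring's method on WGS84 (a = 6378137 m, b = 6356752.314 m) gives φ = 57.90709990°, h = 1954.843 m.

lat 57.9071°, lon 17.3541°, h 1954.8 m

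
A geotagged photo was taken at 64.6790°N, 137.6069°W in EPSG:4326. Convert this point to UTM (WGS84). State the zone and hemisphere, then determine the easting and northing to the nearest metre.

Longitude -137.6069° lies in the 6° band [-138°, -132°), giving zone 8; latitude is north of the equator, so 8N.
Zone 8 central meridian λ₀ = 6×8 − 183 = -135°; Δλ = -2.6069°.
Transverse Mercator on WGS84 with k₀ = 0.9996 gives E = 375621.273 m, N = 7175238.856 m.

Zone 8N: E 375621 m, N 7175239 m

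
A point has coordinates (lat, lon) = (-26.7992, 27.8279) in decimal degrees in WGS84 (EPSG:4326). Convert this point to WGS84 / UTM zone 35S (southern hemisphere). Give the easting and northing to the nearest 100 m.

Zone 35 central meridian λ₀ = 6×35 − 183 = 27°; Δλ = +0.8279°.
Transverse Mercator on WGS84 with k₀ = 0.9996 gives E = 582287.358 m, N = 7035536.833 m.

E 582300 m, N 7035500 m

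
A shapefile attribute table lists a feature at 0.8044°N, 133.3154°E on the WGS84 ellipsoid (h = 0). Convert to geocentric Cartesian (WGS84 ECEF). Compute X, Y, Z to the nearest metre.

WGS84: a = 6378137 m, e² = 0.006694380; N(φ) = a/√(1−e²sin²φ) = 6378141.208 m.
X = (N+h)·cosφ·cosλ = -4375062.566 m; Y = (N+h)·cosφ·sinλ = 4640204.192 m; Z = (N(1−e²)+h)·sinφ = 88943.084 m.

X -4375063 m, Y 4640204 m, Z 88943 m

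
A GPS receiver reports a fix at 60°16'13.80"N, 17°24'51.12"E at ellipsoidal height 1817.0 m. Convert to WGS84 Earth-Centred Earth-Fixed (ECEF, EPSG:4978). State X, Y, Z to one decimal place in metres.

WGS84: a = 6378137 m, e² = 0.006694380; N(φ) = a/√(1−e²sin²φ) = 6394296.883 m.
X = (N+h)·cosφ·cosλ = 3026491.299 m; Y = (N+h)·cosφ·sinλ = 949268.685 m; Z = (N(1−e²)+h)·sinφ = 5517062.129 m.

X 3026491.3 m, Y 949268.7 m, Z 5517062.1 m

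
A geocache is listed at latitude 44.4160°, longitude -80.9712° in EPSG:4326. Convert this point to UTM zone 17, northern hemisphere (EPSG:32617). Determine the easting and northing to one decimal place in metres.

Zone 17 central meridian λ₀ = 6×17 − 183 = -81°; Δλ = +0.0288°.
Transverse Mercator on WGS84 with k₀ = 0.9996 gives E = 502292.820 m, N = 4918079.137 m.

E 502292.8 m, N 4918079.1 m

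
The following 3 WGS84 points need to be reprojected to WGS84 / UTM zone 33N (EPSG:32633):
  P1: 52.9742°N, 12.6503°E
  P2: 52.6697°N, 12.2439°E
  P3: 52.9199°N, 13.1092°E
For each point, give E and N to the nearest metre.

P1: E 342229 m, N 5871984 m; P2: E 313648 m, N 5839094 m; P3: E 372879 m, N 5865034 m

UTM zone 33N: λ₀ = 15°, k₀ = 0.9996.
P1 (52.9742°, 12.6503°) → (342228.901, 5871983.910) m.
P2 (52.6697°, 12.2439°) → (313647.638, 5839093.521) m.
P3 (52.9199°, 13.1092°) → (372879.276, 5865033.787) m.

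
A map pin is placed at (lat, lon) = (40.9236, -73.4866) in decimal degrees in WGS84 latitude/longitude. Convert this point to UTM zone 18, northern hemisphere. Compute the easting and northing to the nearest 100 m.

E 627400 m, N 4531400 m

Zone 18 central meridian λ₀ = 6×18 − 183 = -75°; Δλ = +1.5134°.
Transverse Mercator on WGS84 with k₀ = 0.9996 gives E = 627428.245 m, N = 4531378.541 m.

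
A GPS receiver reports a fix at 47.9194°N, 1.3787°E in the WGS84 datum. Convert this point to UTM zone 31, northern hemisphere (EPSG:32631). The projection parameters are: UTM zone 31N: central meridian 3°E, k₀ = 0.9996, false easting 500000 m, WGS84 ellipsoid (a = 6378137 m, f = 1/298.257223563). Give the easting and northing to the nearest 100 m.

E 378900 m, N 5308600 m

Zone 31 central meridian λ₀ = 6×31 − 183 = 3°; Δλ = -1.6213°.
Transverse Mercator on WGS84 with k₀ = 0.9996 gives E = 378871.672 m, N = 5308614.071 m.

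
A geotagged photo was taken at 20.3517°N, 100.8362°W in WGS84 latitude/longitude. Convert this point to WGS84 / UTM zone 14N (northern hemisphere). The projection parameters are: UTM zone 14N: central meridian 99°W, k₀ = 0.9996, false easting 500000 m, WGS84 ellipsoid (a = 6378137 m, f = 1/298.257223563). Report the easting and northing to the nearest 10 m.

E 308330 m, N 2251470 m

Zone 14 central meridian λ₀ = 6×14 − 183 = -99°; Δλ = -1.8362°.
Transverse Mercator on WGS84 with k₀ = 0.9996 gives E = 308329.032 m, N = 2251469.609 m.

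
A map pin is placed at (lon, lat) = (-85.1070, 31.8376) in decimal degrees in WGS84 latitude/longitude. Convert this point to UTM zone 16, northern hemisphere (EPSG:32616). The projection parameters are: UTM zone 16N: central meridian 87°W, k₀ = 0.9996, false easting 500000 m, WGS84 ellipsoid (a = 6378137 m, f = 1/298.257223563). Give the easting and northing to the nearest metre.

Zone 16 central meridian λ₀ = 6×16 − 183 = -87°; Δλ = +1.8930°.
Transverse Mercator on WGS84 with k₀ = 0.9996 gives E = 679132.971 m, N = 3523996.474 m.

E 679133 m, N 3523996 m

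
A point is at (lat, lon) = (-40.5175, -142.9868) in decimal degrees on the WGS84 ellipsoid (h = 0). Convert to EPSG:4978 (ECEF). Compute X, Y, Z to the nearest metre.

X -3877160 m, Y -2923050 m, Z -4121837 m

WGS84: a = 6378137 m, e² = 0.006694380; N(φ) = a/√(1−e²sin²φ) = 6387167.153 m.
X = (N+h)·cosφ·cosλ = -3877159.544 m; Y = (N+h)·cosφ·sinλ = -2923049.971 m; Z = (N(1−e²)+h)·sinφ = -4121837.376 m.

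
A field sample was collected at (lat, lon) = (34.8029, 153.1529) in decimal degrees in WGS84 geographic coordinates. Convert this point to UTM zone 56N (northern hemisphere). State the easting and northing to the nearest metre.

Zone 56 central meridian λ₀ = 6×56 − 183 = 153°; Δλ = +0.1529°.
Transverse Mercator on WGS84 with k₀ = 0.9996 gives E = 513985.757 m, N = 3851196.430 m.

E 513986 m, N 3851196 m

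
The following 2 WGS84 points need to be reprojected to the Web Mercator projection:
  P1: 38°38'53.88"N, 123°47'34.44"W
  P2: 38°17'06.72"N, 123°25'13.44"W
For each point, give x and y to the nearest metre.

P1: x -13780563 m, y 4671418 m; P2: x -13739096 m, y 4619794 m

Web Mercator: x = R·λ, y = R·ln tan(π/4+φ/2), R = 6378137 m.
P1 (38.6483°, -123.7929°) → (-13780562.592, 4671418.045) m.
P2 (38.2852°, -123.4204°) → (-13739096.082, 4619793.721) m.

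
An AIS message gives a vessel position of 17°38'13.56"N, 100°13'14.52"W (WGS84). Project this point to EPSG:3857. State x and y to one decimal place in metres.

Web Mercator is spherical with R = a = 6378137 m.
x = R·λ = 6378137 × -1.749181194 = -11156517.291 m.
y = R·ln tan(π/4 + φ/2) = 6378137 × 0.312805307 = 1995115.104 m.

x -11156517.3 m, y 1995115.1 m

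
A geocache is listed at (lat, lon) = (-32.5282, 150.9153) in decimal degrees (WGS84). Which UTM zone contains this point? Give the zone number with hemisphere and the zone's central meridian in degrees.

Zone 56S, central meridian 153°

UTM zone = ⌊(λ + 180)/6⌋ + 1; 150.9153° ∈ [150°, 156°) → zone 56.
Hemisphere: S (φ < 0).
Central meridian λ₀ = 6×56 − 183 = 153°.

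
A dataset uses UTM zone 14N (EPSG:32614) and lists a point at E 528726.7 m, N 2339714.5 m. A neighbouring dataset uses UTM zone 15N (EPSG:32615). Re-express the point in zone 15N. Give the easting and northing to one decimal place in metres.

UTM 14N → geographic: φ = 21.15850028°, λ = -98.72330017°.
UTM 15N (λ₀ = -93°) forward: E = -94922.155 m, N = 2350439.355 m.

E -94922.2 m, N 2350439.4 m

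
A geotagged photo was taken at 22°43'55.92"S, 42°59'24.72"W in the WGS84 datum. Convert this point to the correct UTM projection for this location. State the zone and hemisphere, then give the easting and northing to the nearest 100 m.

Zone 23S: E 706400 m, N 7484700 m

Longitude -42.9902° lies in the 6° band [-48°, -42°), giving zone 23; latitude is south of the equator, so 23S.
Zone 23 central meridian λ₀ = 6×23 − 183 = -45°; Δλ = +2.0098°.
Transverse Mercator on WGS84 with k₀ = 0.9996 gives E = 706401.337 m, N = 7484725.857 m.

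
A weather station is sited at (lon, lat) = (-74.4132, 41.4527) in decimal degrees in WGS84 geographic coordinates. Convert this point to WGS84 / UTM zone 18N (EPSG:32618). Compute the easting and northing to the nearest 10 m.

Zone 18 central meridian λ₀ = 6×18 − 183 = -75°; Δλ = +0.5868°.
Transverse Mercator on WGS84 with k₀ = 0.9996 gives E = 549011.681 m, N = 4589179.189 m.

E 549010 m, N 4589180 m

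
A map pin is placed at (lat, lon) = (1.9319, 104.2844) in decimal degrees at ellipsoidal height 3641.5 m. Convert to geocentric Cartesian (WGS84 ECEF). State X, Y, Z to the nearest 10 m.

X -1573720 m, Y 6180980 m, Z 213700 m

WGS84: a = 6378137 m, e² = 0.006694380; N(φ) = a/√(1−e²sin²φ) = 6378161.263 m.
X = (N+h)·cosφ·cosλ = -1573720.170 m; Y = (N+h)·cosφ·sinλ = 6180980.965 m; Z = (N(1−e²)+h)·sinφ = 213701.542 m.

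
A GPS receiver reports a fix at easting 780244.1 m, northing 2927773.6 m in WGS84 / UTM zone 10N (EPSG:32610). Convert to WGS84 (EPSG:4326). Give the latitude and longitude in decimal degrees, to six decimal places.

lat 26.442700°, lon -120.189800°

Zone 10N: λ₀ = -123°, k₀ = 0.9996, false easting 500000 m.
Meridian distance M = (N − FN)/k₀ = 2928945.2 m.
Inverse transverse Mercator on WGS84 gives φ = 26.44270022°, λ = -120.18979956°.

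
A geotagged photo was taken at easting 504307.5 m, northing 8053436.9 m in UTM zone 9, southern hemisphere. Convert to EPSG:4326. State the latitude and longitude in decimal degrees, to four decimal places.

Zone 9S: λ₀ = -129°, k₀ = 0.9996, false easting 500000 m, false northing 10000000 m.
Meridian distance M = (N − FN)/k₀ = -1947342.0 m.
Inverse transverse Mercator on WGS84 gives φ = -17.60570033°, λ = -128.95939975°.

lat -17.6057°, lon -128.9594°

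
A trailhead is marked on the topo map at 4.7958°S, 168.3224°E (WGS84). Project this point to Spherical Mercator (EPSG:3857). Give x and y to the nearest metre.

Web Mercator is spherical with R = a = 6378137 m.
x = R·λ = 6378137 × 2.937780085 = 18737563.857 m.
y = R·ln tan(π/4 + φ/2) = 6378137 × -0.083800410 = -534490.495 m.

x 18737564 m, y -534490 m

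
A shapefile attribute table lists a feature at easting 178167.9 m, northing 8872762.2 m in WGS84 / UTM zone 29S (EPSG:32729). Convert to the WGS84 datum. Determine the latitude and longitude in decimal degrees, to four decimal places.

Zone 29S: λ₀ = -9°, k₀ = 0.9996, false easting 500000 m, false northing 10000000 m.
Meridian distance M = (N − FN)/k₀ = -1127688.9 m.
Inverse transverse Mercator on WGS84 gives φ = -10.18419980°, λ = -11.93699984°.

lat -10.1842°, lon -11.9370°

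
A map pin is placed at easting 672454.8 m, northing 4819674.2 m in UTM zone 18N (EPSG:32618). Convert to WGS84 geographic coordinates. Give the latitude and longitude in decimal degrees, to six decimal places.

lat 43.510100°, lon -72.866499°

Zone 18N: λ₀ = -75°, k₀ = 0.9996, false easting 500000 m.
Meridian distance M = (N − FN)/k₀ = 4821602.8 m.
Inverse transverse Mercator on WGS84 gives φ = 43.51010012°, λ = -72.86649947°.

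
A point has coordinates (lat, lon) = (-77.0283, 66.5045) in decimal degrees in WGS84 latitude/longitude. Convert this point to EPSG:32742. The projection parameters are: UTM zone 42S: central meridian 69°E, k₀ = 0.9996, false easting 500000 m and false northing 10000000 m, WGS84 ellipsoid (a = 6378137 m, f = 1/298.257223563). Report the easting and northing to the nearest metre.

Zone 42 central meridian λ₀ = 6×42 − 183 = 69°; Δλ = -2.4955°.
Transverse Mercator on WGS84 with k₀ = 0.9996 gives E = 437486.443 m, N = 1448741.904 m.

E 437486 m, N 1448742 m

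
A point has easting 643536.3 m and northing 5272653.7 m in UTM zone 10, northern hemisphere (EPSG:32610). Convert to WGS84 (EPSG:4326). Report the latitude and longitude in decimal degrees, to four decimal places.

lat 47.5914°, lon -121.0908°

Zone 10N: λ₀ = -123°, k₀ = 0.9996, false easting 500000 m.
Meridian distance M = (N − FN)/k₀ = 5274763.6 m.
Inverse transverse Mercator on WGS84 gives φ = 47.59139997°, λ = -121.09079996°.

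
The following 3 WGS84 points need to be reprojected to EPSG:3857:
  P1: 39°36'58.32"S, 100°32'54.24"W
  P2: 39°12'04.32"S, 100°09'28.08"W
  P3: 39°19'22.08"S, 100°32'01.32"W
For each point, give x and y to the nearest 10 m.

P1: x -11193000 m, y -4810330 m; P2: x -11149520 m, y -4750530 m; P3: x -11191360 m, y -4768020 m

Web Mercator: x = R·λ, y = R·ln tan(π/4+φ/2), R = 6378137 m.
P1 (-39.6162°, -100.5484°) → (-11192996.688, -4810325.253) m.
P2 (-39.2012°, -100.1578°) → (-11149515.295, -4750532.861) m.
P3 (-39.3228°, -100.5337°) → (-11191360.292, -4768015.946) m.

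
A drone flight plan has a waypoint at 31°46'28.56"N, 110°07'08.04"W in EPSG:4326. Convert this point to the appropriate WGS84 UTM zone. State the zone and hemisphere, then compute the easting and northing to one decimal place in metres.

Zone 12N: E 583429.0 m, N 3515790.1 m

Longitude -110.1189° lies in the 6° band [-114°, -108°), giving zone 12; latitude is north of the equator, so 12N.
Zone 12 central meridian λ₀ = 6×12 − 183 = -111°; Δλ = +0.8811°.
Transverse Mercator on WGS84 with k₀ = 0.9996 gives E = 583429.033 m, N = 3515790.059 m.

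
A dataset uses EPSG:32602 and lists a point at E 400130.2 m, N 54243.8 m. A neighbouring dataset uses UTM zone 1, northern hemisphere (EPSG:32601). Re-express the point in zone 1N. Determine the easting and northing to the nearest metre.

UTM 2N → geographic: φ = 0.49069994°, λ = -171.89750043°.
UTM 1N (λ₀ = -177°) forward: E = 1068516.705 m, N = 54454.340 m.

E 1068517 m, N 54454 m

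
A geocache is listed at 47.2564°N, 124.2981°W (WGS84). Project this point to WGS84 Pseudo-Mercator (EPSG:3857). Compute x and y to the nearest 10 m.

Web Mercator is spherical with R = a = 6378137 m.
x = R·λ = 6378137 × -2.169411099 = -13836801.199 m.
y = R·ln tan(π/4 + φ/2) = 6378137 × 0.938209066 = 5984025.960 m.

x -13836800 m, y 5984030 m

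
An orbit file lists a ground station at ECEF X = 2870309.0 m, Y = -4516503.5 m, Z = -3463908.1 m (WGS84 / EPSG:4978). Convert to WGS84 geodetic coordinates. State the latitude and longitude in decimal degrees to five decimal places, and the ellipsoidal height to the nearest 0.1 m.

λ = atan2(Y, X) = -57.56339973°; p = √(X²+Y²) = 5351399.6 m.
Bowring's method on WGS84 (a = 6378137 m, b = 6356752.314 m) gives φ = -33.09029963°, h = 2847.686 m.

lat -33.09030°, lon -57.56340°, h 2847.7 m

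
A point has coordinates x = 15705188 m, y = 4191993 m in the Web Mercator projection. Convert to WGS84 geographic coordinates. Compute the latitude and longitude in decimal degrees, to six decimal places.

R = 6378137 m. λ = x/R = 141.08210420°.
φ = 2·arctan(exp(y/R)) − 90° = 2·arctan(1.92947) − 90° = 35.20660130°.

lat 35.206601°, lon 141.082104°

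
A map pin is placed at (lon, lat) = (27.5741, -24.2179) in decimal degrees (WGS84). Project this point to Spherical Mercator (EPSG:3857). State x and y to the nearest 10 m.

x 3069530 m, y -2779980 m

Web Mercator is spherical with R = a = 6378137 m.
x = R·λ = 6378137 × 0.481258833 = 3069534.771 m.
y = R·ln tan(π/4 + φ/2) = 6378137 × -0.435861246 = -2779982.742 m.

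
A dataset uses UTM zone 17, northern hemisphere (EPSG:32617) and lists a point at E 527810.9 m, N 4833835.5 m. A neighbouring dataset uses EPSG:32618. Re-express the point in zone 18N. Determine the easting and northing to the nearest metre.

E 43969 m, N 4849340 m

UTM 17N → geographic: φ = 43.65699982°, λ = -80.65509954°.
UTM 18N (λ₀ = -75°) forward: E = 43968.622 m, N = 4849339.950 m.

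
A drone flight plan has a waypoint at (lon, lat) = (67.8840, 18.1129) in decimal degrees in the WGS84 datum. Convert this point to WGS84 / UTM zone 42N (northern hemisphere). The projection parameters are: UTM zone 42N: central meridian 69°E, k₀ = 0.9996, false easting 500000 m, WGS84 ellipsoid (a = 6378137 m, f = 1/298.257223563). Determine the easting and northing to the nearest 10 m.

E 381930 m, N 2003030 m

Zone 42 central meridian λ₀ = 6×42 − 183 = 69°; Δλ = -1.1160°.
Transverse Mercator on WGS84 with k₀ = 0.9996 gives E = 381926.662 m, N = 2003033.960 m.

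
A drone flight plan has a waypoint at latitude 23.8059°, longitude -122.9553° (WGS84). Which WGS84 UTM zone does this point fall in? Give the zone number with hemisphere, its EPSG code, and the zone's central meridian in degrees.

Zone 10N (EPSG:32610), central meridian -123°

UTM zone = ⌊(λ + 180)/6⌋ + 1; -122.9553° ∈ [-126°, -120°) → zone 10.
Hemisphere: N (φ ≥ 0).
Central meridian λ₀ = 6×10 − 183 = -123°.
EPSG code: 32610.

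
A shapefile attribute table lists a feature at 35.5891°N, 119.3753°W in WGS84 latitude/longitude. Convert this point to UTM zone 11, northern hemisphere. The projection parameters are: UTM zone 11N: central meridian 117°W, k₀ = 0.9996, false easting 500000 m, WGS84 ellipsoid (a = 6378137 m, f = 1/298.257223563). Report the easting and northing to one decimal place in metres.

E 284794.8 m, N 3940972.1 m

Zone 11 central meridian λ₀ = 6×11 − 183 = -117°; Δλ = -2.3753°.
Transverse Mercator on WGS84 with k₀ = 0.9996 gives E = 284794.775 m, N = 3940972.1499 m.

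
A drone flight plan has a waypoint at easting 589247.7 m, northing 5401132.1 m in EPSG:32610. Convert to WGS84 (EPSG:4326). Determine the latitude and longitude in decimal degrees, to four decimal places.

lat 48.7568°, lon -121.7857°

Zone 10N: λ₀ = -123°, k₀ = 0.9996, false easting 500000 m.
Meridian distance M = (N − FN)/k₀ = 5403293.4 m.
Inverse transverse Mercator on WGS84 gives φ = 48.75679972°, λ = -121.78570033°.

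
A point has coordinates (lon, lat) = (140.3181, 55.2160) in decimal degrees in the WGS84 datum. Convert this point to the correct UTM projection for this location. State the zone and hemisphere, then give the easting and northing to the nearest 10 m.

Zone 54N: E 456610 m, N 6119040 m

Longitude 140.3181° lies in the 6° band [138°, 144°), giving zone 54; latitude is north of the equator, so 54N.
Zone 54 central meridian λ₀ = 6×54 − 183 = 141°; Δλ = -0.6819°.
Transverse Mercator on WGS84 with k₀ = 0.9996 gives E = 456614.859 m, N = 6119040.157 m.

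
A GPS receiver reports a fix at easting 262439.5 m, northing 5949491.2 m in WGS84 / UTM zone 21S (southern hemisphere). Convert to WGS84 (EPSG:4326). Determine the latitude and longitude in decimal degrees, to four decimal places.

Zone 21S: λ₀ = -57°, k₀ = 0.9996, false easting 500000 m, false northing 10000000 m.
Meridian distance M = (N − FN)/k₀ = -4052129.7 m.
Inverse transverse Mercator on WGS84 gives φ = -36.57050020°, λ = -59.65480030°.

lat -36.5705°, lon -59.6548°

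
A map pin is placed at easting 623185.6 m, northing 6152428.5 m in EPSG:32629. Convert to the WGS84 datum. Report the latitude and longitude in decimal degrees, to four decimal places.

Zone 29N: λ₀ = -9°, k₀ = 0.9996, false easting 500000 m.
Meridian distance M = (N − FN)/k₀ = 6154890.5 m.
Inverse transverse Mercator on WGS84 gives φ = 55.50240028°, λ = -7.04970039°.

lat 55.5024°, lon -7.0497°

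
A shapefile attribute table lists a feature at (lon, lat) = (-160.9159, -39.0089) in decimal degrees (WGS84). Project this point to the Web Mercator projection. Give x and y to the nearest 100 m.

Web Mercator is spherical with R = a = 6378137 m.
x = R·λ = 6378137 × -2.808512274 = -17913076.049 m.
y = R·ln tan(π/4 + φ/2) = 6378137 × -0.740489974 = -4722946.501 m.

x -17913100 m, y -4722900 m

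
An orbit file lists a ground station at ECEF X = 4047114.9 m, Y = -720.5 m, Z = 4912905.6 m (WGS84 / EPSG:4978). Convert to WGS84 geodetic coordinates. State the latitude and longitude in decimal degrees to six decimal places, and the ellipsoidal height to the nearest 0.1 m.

lat 50.708000°, lon -0.010200°, h -170.7 m

λ = atan2(Y, X) = -0.01020026°; p = √(X²+Y²) = 4047115.0 m.
Bowring's method on WGS84 (a = 6378137 m, b = 6356752.314 m) gives φ = 50.70799954°, h = -170.697 m.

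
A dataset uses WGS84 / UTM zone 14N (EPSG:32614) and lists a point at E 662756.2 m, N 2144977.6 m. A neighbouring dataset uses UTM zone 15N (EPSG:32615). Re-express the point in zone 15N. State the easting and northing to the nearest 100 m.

UTM 14N → geographic: φ = 19.39239979°, λ = -97.45009999°.
UTM 15N (λ₀ = -93°) forward: E = 32367.256 m, N = 2150284.963 m.

E 32400 m, N 2150300 m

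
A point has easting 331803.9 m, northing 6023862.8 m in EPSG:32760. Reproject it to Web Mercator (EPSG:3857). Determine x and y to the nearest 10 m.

x 19496040 m, y -4288950 m

Unproject from UTM 60S (λ₀ = 177°) → φ = -35.91510037°, λ = 175.13590032°.
Web Mercator (R = 6378137 m): x = 19496039.244 m, y = -4288945.594 m.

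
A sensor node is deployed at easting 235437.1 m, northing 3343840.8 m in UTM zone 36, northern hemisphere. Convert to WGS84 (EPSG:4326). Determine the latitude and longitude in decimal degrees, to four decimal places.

Zone 36N: λ₀ = 33°, k₀ = 0.9996, false easting 500000 m.
Meridian distance M = (N − FN)/k₀ = 3345178.9 m.
Inverse transverse Mercator on WGS84 gives φ = 30.19730016°, λ = 30.25199963°.

lat 30.1973°, lon 30.2520°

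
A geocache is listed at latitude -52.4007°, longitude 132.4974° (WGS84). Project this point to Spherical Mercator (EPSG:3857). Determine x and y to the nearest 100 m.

x 14749500 m, y -6872900 m

Web Mercator is spherical with R = a = 6378137 m.
x = R·λ = 6378137 × 2.312515880 = 14749543.099 m.
y = R·ln tan(π/4 + φ/2) = 6378137 × -1.077572333 = -6872903.968 m.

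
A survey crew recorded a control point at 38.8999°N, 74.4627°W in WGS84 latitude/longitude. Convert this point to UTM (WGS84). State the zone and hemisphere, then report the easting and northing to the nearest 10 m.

Longitude -74.4627° lies in the 6° band [-78°, -72°), giving zone 18; latitude is north of the equator, so 18N.
Zone 18 central meridian λ₀ = 6×18 − 183 = -75°; Δλ = +0.5373°.
Transverse Mercator on WGS84 with k₀ = 0.9996 gives E = 546591.379 m, N = 4305805.660 m.

Zone 18N: E 546590 m, N 4305810 m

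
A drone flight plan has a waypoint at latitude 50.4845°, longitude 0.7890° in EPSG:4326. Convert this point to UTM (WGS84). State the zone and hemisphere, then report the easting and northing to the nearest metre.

Zone 31N: E 343150 m, N 5594837 m

Longitude 0.7890° lies in the 6° band [0°, 6°), giving zone 31; latitude is north of the equator, so 31N.
Zone 31 central meridian λ₀ = 6×31 − 183 = 3°; Δλ = -2.2110°.
Transverse Mercator on WGS84 with k₀ = 0.9996 gives E = 343149.591 m, N = 5594837.113 m.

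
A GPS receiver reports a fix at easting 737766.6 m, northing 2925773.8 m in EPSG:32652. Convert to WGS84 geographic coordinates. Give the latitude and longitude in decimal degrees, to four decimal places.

lat 26.4324°, lon 131.3842°

Zone 52N: λ₀ = 129°, k₀ = 0.9996, false easting 500000 m.
Meridian distance M = (N − FN)/k₀ = 2926944.6 m.
Inverse transverse Mercator on WGS84 gives φ = 26.43240009°, λ = 131.38419992°.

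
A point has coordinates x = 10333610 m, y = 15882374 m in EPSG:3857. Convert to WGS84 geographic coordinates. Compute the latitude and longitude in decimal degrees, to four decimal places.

lat 80.5221°, lon 92.8284°

R = 6378137 m. λ = x/R = 92.82839803°.
φ = 2·arctan(exp(y/R)) − 90° = 2·arctan(12.06281) − 90° = 80.52210048°.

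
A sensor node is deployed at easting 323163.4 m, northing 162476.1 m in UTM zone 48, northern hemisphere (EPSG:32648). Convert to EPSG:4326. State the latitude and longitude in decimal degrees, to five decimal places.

lat 1.46940°, lon 103.41050°

Zone 48N: λ₀ = 105°, k₀ = 0.9996, false easting 500000 m.
Meridian distance M = (N − FN)/k₀ = 162541.1 m.
Inverse transverse Mercator on WGS84 gives φ = 1.46939982°, λ = 103.41049989°.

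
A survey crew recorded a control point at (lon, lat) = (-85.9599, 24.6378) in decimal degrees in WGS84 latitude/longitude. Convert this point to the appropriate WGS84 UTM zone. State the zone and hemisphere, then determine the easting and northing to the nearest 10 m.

Zone 16N: E 605270 m, N 2725240 m

Longitude -85.9599° lies in the 6° band [-90°, -84°), giving zone 16; latitude is north of the equator, so 16N.
Zone 16 central meridian λ₀ = 6×16 − 183 = -87°; Δλ = +1.0401°.
Transverse Mercator on WGS84 with k₀ = 0.9996 gives E = 605265.580 m, N = 2725241.168 m.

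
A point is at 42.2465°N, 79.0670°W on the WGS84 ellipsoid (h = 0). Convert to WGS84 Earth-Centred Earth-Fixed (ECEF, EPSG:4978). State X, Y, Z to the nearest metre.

WGS84: a = 6378137 m, e² = 0.006694380; N(φ) = a/√(1−e²sin²φ) = 6387808.978 m.
X = (N+h)·cosφ·cosλ = 896837.422 m; Y = (N+h)·cosφ·sinλ = -4642807.933 m; Z = (N(1−e²)+h)·sinφ = 4265911.783 m.

X 896837 m, Y -4642808 m, Z 4265912 m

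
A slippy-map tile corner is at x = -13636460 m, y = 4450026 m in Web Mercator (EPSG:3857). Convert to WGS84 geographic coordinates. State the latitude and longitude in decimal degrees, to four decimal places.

lat 37.0783°, lon -122.4984°

R = 6378137 m. λ = x/R = -122.49840439°.
φ = 2·arctan(exp(y/R)) − 90° = 2·arctan(2.00913) − 90° = 37.07829696°.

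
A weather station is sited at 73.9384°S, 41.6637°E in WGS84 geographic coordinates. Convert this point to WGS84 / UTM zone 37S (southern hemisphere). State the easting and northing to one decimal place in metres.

E 582235.6 m, N 1792996.9 m

Zone 37 central meridian λ₀ = 6×37 − 183 = 39°; Δλ = +2.6637°.
Transverse Mercator on WGS84 with k₀ = 0.9996 gives E = 582235.614 m, N = 1792996.862 m.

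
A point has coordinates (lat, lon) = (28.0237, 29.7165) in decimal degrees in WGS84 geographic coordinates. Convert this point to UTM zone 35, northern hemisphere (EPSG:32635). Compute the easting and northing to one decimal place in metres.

E 767091.0 m, N 3102804.0 m

Zone 35 central meridian λ₀ = 6×35 − 183 = 27°; Δλ = +2.7165°.
Transverse Mercator on WGS84 with k₀ = 0.9996 gives E = 767090.959 m, N = 3102804.026 m.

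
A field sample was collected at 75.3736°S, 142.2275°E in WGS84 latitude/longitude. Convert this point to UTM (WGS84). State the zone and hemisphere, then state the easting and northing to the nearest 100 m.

Longitude 142.2275° lies in the 6° band [138°, 144°), giving zone 54; latitude is south of the equator, so 54S.
Zone 54 central meridian λ₀ = 6×54 − 183 = 141°; Δλ = +1.2275°.
Transverse Mercator on WGS84 with k₀ = 0.9996 gives E = 534597.346 m, N = 1634349.948 m.

Zone 54S: E 534600 m, N 1634300 m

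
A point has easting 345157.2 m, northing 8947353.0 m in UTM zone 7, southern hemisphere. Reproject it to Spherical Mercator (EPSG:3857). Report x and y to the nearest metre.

Unproject from UTM 7S (λ₀ = -141°) → φ = -9.51989987°, λ = -142.41069980°.
Web Mercator (R = 6378137 m): x = -15853086.585 m, y = -1064660.423 m.

x -15853087 m, y -1064660 m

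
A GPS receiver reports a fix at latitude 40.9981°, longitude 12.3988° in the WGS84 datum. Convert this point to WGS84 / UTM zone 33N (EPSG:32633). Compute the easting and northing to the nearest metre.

E 281218 m, N 4541805 m

Zone 33 central meridian λ₀ = 6×33 − 183 = 15°; Δλ = -2.6012°.
Transverse Mercator on WGS84 with k₀ = 0.9996 gives E = 281218.207 m, N = 4541805.407 m.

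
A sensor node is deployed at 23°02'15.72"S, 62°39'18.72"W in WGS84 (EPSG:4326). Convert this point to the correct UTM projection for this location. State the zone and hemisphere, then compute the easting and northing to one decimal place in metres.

Zone 20S: E 535326.0 m, N 7452265.3 m

Longitude -62.6552° lies in the 6° band [-66°, -60°), giving zone 20; latitude is south of the equator, so 20S.
Zone 20 central meridian λ₀ = 6×20 − 183 = -63°; Δλ = +0.3448°.
Transverse Mercator on WGS84 with k₀ = 0.9996 gives E = 535325.959 m, N = 7452265.2503 m.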